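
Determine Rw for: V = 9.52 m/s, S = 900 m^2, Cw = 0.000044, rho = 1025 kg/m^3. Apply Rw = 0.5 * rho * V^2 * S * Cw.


Formula: Rw = 0.5 * rho * V^2 * S * Cw
Step 1 — V^2 = 9.52^2 = 90.6304
Step 2 — 0.5 * rho * V^2 = 0.5 * 1025 * 90.6304 = 46448.08
Step 3 — Rw = 46448.08 * 900 * 0.000044 ≈ 1839.3 N (5 s.f.)

1839.3 N


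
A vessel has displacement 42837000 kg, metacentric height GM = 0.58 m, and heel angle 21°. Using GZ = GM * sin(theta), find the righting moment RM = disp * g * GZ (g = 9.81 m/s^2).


Formula: GZ = GM * sin(theta); RM = disp * g * GZ
Step 1 — GZ = 0.58 * sin(21°) = 0.58 * 0.358368 = 0.207853 m
Step 2 — RM = 42837000 * 9.81 * 0.207853 ≈ 87346000 N·m (5 s.f.)

87346000 N·m


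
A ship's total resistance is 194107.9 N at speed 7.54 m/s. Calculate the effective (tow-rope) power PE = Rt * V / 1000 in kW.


Formula: PE = Rt * V / 1000 (kW)
Step 1 — PE (W) = 194107.9 * 7.54 = 1463573.566 W
Step 2 — PE (kW) = 1463573.566 / 1000 ≈ 1463.6 kW (5 s.f.)

1463.6 kW


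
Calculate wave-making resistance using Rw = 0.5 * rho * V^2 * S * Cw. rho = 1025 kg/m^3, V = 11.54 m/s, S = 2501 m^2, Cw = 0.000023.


Formula: Rw = 0.5 * rho * V^2 * S * Cw
Step 1 — V^2 = 11.54^2 = 133.1716
Step 2 — 0.5 * rho * V^2 = 0.5 * 1025 * 133.1716 = 68250.445
Step 3 — Rw = 68250.445 * 2501 * 0.000023 ≈ 3926.0 N (5 s.f.)

3926.0 N


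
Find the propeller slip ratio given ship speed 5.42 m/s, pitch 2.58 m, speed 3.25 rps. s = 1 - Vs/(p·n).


Formula: s = 1 - Vs / (p * n)
Step 1 — p * n = 2.58 * 3.25 = 8.385
Step 2 — Vs / (p*n) = 5.42 / 8.385 = 0.646392 (6 d.p.)
Step 3 — s = 1 - 0.646392 = 0.353608

0.353608


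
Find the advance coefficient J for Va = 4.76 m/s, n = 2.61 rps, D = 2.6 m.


Formula: J = Va / (n * D)
Step 1 — n * D = 2.61 * 2.6 = 6.786
Step 2 — J = 4.76 / 6.786 ≈ 0.70144 (5 s.f.)

0.70144


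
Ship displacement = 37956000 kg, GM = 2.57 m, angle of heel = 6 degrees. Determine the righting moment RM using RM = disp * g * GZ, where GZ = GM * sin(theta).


Formula: GZ = GM * sin(theta); RM = disp * g * GZ
Step 1 — GZ = 2.57 * sin(6°) = 2.57 * 0.104528 = 0.268637 m
Step 2 — RM = 37956000 * 9.81 * 0.268637 ≈ 100030000 N·m (5 s.f.)

100030000 N·m


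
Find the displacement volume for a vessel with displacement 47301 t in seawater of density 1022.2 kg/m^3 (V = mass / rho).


Formula: V = mass / rho
Step 1 — convert tonnes to kg: 47301 t * 1000 = 47301000 kg
Step 2 — V = 47301000 / 1022.2 ≈ 46274 m^3 (5 s.f.)

46274 m^3


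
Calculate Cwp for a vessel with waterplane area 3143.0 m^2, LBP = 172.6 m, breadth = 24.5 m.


Formula: Cwp = Aw / (L * B)
Step 1 — L * B = 172.6 * 24.5 = 4228.7 m^2
Step 2 — Cwp = 3143.0 / 4228.7 ≈ 0.74325 (5 s.f.)

0.74325


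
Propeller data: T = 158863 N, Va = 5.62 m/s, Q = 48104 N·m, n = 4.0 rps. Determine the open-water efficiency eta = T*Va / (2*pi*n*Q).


Formula: eta = T * Va / (2 * pi * n * Q)
Step 1 — numerator = T * Va = 158863 * 5.62 = 892810.06
Step 2 — 2 * pi * n = 2 * pi * 4.0 = 25.132741
Step 3 — denominator = 25.132741 * 48104 = 1208985.37
Step 4 — eta = 892810.06 / 1208985.37 ≈ 0.73848 (5 s.f.)

0.73848


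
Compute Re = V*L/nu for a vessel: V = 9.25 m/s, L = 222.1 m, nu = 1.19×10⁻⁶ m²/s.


Formula: Re = V * L / nu
Step 1 — V * L = 9.25 * 222.1 = 2054.425 m^2/s
Step 2 — Re = 2054.425 / 1.19e-6 = 1.73e+09

1.73e+09


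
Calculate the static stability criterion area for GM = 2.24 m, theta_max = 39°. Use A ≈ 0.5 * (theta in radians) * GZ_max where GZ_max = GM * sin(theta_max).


Formula: GZ_max = GM * sin(theta); Area = 0.5 * theta_rad * GZ_max
Step 1 — GZ_max = 2.24 * sin(39°) = 2.24 * 0.62932 = 1.409677 m
Step 2 — theta_rad = 39 * pi/180 = 0.680678 rad
Step 3 — Area = 0.5 * 0.680678 * 1.409677 ≈ 0.47977 m·rad (5 s.f.)

0.47977 m·rad


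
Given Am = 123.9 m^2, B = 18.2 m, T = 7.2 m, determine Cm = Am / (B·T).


Formula: Cm = Am / (B * T)
Step 1 — B * T = 18.2 * 7.2 = 131.04 m^2
Step 2 — Cm = 123.9 / 131.04 ≈ 0.94551 (5 s.f.)

0.94551


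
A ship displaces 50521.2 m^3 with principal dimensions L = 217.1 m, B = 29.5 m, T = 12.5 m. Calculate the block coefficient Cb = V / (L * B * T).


Formula: Cb = V / (L * B * T)
Step 1 — L * B * T = 217.1 * 29.5 * 12.5 = 80055.625 m^3
Step 2 — Cb = 50521.2 / 80055.625 ≈ 0.63108 (5 s.f.)

0.63108


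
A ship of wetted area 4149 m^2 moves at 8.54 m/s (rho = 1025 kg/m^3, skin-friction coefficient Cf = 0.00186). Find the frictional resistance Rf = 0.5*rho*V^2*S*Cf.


Formula: Rf = 0.5 * rho * V^2 * S * Cf
Step 1 — V^2 = 8.54^2 = 72.9316
Step 2 — 0.5 * rho * V^2 = 0.5 * 1025 * 72.9316 = 37377.445
Step 3 — Rf = 37377.445 * 4149 * 0.00186 ≈ 288450 N (5 s.f.)

288450 N


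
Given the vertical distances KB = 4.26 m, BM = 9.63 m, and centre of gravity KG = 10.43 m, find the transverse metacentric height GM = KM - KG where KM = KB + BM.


Formula: GM = KB + BM - KG
Step 1 — KM = KB + BM = 4.26 + 9.63 = 13.89 m
Step 2 — GM = KM - KG = 13.89 - 10.43 = 3.46 m

3.46 m


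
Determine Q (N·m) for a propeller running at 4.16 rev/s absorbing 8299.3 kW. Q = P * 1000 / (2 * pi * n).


Formula: Q = P_W / (2 * pi * n)
Step 1 — P_W = 8299.3 kW * 1000 = 8299300.0 W
Step 2 — 2 * pi * n = 2 * pi * 4.16 = 26.138051
Step 3 — Q = 8299300.0 / 26.138051 ≈ 317520 N·m (5 s.f.)

317520 N·m


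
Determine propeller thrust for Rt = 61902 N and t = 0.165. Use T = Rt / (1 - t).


Formula: T = Rt / (1 - t)
Step 1 — (1 - t) = 1 - 0.165 = 0.835
Step 2 — T = 61902 / 0.835 ≈ 74134 N (5 s.f.)

74134 N


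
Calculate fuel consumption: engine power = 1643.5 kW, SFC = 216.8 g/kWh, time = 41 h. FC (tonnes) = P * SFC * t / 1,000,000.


Formula: FC (tonnes) = P * SFC * t / 1,000,000
Step 1 — P * SFC * t = 1643.5 * 216.8 * 41 = 14608742.8 g
Step 2 — FC (tonnes) = 14608742.8 / 1,000,000 ≈ 14.609 tonnes (5 s.f.)

14.609 tonnes


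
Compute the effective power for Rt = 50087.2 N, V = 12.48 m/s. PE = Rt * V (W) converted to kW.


Formula: PE = Rt * V / 1000 (kW)
Step 1 — PE (W) = 50087.2 * 12.48 = 625088.256 W
Step 2 — PE (kW) = 625088.256 / 1000 ≈ 625.09 kW (5 s.f.)

625.09 kW


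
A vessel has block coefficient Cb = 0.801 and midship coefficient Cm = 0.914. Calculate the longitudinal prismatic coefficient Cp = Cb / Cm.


Formula: Cp = Cb / Cm
Substituting: Cp = 0.801 / 0.914
Result: Cp ≈ 0.87637 (5 s.f.)

0.87637


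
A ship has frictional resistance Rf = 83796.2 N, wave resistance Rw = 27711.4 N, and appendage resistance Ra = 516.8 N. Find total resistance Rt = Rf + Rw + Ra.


Formula: Rt = Rf + Rw + Ra
Substituting: Rt = 83796.2 + 27711.4 + 516.8
Result: Rt = 112024.4 N

112024.4 N


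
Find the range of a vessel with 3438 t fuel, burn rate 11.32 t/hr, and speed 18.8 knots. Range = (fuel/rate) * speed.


Formula: endurance = fuel / rate; range = endurance * speed
Step 1 — endurance = 3438 / 11.32 = 303.7102 hours
Step 2 — range = 303.7102 * 18.8 ≈ 5709.8 nautical miles (5 s.f.)

5709.8 NM


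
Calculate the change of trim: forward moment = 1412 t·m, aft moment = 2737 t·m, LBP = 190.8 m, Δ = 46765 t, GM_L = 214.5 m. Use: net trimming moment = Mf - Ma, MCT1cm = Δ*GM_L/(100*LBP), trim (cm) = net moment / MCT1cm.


Formula: net trimming moment = Mf - Ma; MCT1cm = Δ*GM_L/(100*LBP); trim = net moment / MCT1cm
Step 1 — net trimming moment = 1412 - 2737 = -1325 t·m
Step 2 — MCT1cm = 46765 * 214.5 / (100 * 190.8) = 525.7386 t·m/cm
Step 3 — trim = -1325 / 525.7386 ≈ -2.5203 cm (5 s.f.)

-2.5203 cm


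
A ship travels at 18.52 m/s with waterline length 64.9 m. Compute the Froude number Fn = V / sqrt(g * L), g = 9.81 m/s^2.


Formula: Fn = V / sqrt(g * L)
Step 1 — g * L = 9.81 * 64.9 = 636.669
Step 2 — sqrt(g * L) = sqrt(636.669) = 25.232301
Step 3 — Fn = 18.52 / 25.232301 ≈ 0.73398 (5 s.f.)

0.73398


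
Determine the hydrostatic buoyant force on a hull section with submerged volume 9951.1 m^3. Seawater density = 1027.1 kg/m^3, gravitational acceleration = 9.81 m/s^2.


Formula: Fb = rho * g * V
Substituting: Fb = 1027.1 * 9.81 * 9951.1
Intermediate: 1027.1 * 9.81 = 10075.851
Result: Fb = 10075.851 * 9951.1 ≈ 100270000 N (5 s.f.)

100270000 N


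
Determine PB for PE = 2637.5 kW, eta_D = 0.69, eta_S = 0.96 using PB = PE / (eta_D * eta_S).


Formula: PB = PE / (eta_D * eta_S)
Step 1 — combined efficiency = eta_D * eta_S = 0.69 * 0.96 = 0.6624
Step 2 — PB = 2637.5 / 0.6624 ≈ 3981.7 kW (5 s.f.)

3981.7 kW


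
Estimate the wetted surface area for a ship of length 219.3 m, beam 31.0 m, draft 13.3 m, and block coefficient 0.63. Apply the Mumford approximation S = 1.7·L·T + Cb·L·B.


Formula: S = 1.7*L*T + V/T with V = Cb*L*B*T, i.e. S = L * (1.7*T + Cb*B)
Step 1 — 1.7*T = 1.7 * 13.3 = 22.61 m
Step 2 — Cb*B = 0.63 * 31.0 = 19.53 m
Step 3 — 1.7*T + Cb*B = 22.61 + 19.53 = 42.14 m
Step 4 — S = 219.3 * 42.14 ≈ 9241.3 m^2 (5 s.f.)

9241.3 m^2


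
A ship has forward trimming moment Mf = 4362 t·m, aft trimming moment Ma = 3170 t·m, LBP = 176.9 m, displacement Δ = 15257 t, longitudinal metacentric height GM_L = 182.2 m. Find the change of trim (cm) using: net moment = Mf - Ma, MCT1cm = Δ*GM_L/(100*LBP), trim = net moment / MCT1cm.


Formula: net trimming moment = Mf - Ma; MCT1cm = Δ*GM_L/(100*LBP); trim = net moment / MCT1cm
Step 1 — net trimming moment = 4362 - 3170 = 1192 t·m
Step 2 — MCT1cm = 15257 * 182.2 / (100 * 176.9) = 157.1411 t·m/cm
Step 3 — trim = 1192 / 157.1411 ≈ 7.5855 cm (5 s.f.)

7.5855 cm


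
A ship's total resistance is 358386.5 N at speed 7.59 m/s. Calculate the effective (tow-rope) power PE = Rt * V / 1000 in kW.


Formula: PE = Rt * V / 1000 (kW)
Step 1 — PE (W) = 358386.5 * 7.59 = 2720153.535 W
Step 2 — PE (kW) = 2720153.535 / 1000 ≈ 2720.2 kW (5 s.f.)

2720.2 kW


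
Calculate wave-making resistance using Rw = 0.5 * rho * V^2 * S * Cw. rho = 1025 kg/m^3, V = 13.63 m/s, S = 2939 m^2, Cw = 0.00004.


Formula: Rw = 0.5 * rho * V^2 * S * Cw
Step 1 — V^2 = 13.63^2 = 185.7769
Step 2 — 0.5 * rho * V^2 = 0.5 * 1025 * 185.7769 = 95210.66125
Step 3 — Rw = 95210.66125 * 2939 * 0.00004 ≈ 11193 N (5 s.f.)

11193 N


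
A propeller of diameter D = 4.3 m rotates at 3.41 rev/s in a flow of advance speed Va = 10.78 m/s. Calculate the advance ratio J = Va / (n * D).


Formula: J = Va / (n * D)
Step 1 — n * D = 3.41 * 4.3 = 14.663
Step 2 — J = 10.78 / 14.663 ≈ 0.73518 (5 s.f.)

0.73518


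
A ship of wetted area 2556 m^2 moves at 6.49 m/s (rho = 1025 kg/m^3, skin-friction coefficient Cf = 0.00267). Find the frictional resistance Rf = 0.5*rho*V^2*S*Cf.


Formula: Rf = 0.5 * rho * V^2 * S * Cf
Step 1 — V^2 = 6.49^2 = 42.1201
Step 2 — 0.5 * rho * V^2 = 0.5 * 1025 * 42.1201 = 21586.55125
Step 3 — Rf = 21586.55125 * 2556 * 0.00267 ≈ 147320 N (5 s.f.)

147320 N


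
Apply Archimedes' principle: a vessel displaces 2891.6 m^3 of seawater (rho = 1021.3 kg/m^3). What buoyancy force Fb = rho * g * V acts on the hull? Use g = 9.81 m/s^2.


Formula: Fb = rho * g * V
Substituting: Fb = 1021.3 * 9.81 * 2891.6
Intermediate: 1021.3 * 9.81 = 10018.953
Result: Fb = 10018.953 * 2891.6 ≈ 28971000 N (5 s.f.)

28971000 N


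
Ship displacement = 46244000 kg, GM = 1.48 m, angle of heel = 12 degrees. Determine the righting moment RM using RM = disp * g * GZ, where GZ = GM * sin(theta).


Formula: GZ = GM * sin(theta); RM = disp * g * GZ
Step 1 — GZ = 1.48 * sin(12°) = 1.48 * 0.207912 = 0.30771 m
Step 2 — RM = 46244000 * 9.81 * 0.30771 ≈ 139590000 N·m (5 s.f.)

139590000 N·m


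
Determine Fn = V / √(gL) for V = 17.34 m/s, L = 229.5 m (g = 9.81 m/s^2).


Formula: Fn = V / sqrt(g * L)
Step 1 — g * L = 9.81 * 229.5 = 2251.395
Step 2 — sqrt(g * L) = sqrt(2251.395) = 47.448867
Step 3 — Fn = 17.34 / 47.448867 ≈ 0.36545 (5 s.f.)

0.36545


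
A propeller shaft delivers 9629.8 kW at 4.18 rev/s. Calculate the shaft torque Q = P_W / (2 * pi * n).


Formula: Q = P_W / (2 * pi * n)
Step 1 — P_W = 9629.8 kW * 1000 = 9629800.0 W
Step 2 — 2 * pi * n = 2 * pi * 4.18 = 26.263715
Step 3 — Q = 9629800.0 / 26.263715 ≈ 366660 N·m (5 s.f.)

366660 N·m


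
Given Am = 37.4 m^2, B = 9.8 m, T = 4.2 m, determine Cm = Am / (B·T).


Formula: Cm = Am / (B * T)
Step 1 — B * T = 9.8 * 4.2 = 41.16 m^2
Step 2 — Cm = 37.4 / 41.16 ≈ 0.90865 (5 s.f.)

0.90865


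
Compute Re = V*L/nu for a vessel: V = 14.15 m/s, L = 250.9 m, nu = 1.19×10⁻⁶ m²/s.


Formula: Re = V * L / nu
Step 1 — V * L = 14.15 * 250.9 = 3550.235 m^2/s
Step 2 — Re = 3550.235 / 1.19e-6 = 2.98e+09

2.98e+09


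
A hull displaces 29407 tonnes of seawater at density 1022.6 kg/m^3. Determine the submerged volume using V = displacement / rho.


Formula: V = mass / rho
Step 1 — convert tonnes to kg: 29407 t * 1000 = 29407000 kg
Step 2 — V = 29407000 / 1022.6 ≈ 28757 m^3 (5 s.f.)

28757 m^3


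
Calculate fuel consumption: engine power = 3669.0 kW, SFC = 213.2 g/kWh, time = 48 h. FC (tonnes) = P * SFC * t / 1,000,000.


Formula: FC (tonnes) = P * SFC * t / 1,000,000
Step 1 — P * SFC * t = 3669.0 * 213.2 * 48 = 37547078.4 g
Step 2 — FC (tonnes) = 37547078.4 / 1,000,000 ≈ 37.547 tonnes (5 s.f.)

37.547 tonnes


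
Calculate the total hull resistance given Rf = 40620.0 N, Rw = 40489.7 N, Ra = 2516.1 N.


Formula: Rt = Rf + Rw + Ra
Substituting: Rt = 40620.0 + 40489.7 + 2516.1
Result: Rt = 83625.8 N

83625.8 N


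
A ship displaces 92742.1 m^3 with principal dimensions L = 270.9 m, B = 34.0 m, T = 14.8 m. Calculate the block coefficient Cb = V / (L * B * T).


Formula: Cb = V / (L * B * T)
Step 1 — L * B * T = 270.9 * 34.0 * 14.8 = 136316.88 m^3
Step 2 — Cb = 92742.1 / 136316.88 ≈ 0.68034 (5 s.f.)

0.68034


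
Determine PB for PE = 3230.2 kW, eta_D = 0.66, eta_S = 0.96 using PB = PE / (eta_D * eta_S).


Formula: PB = PE / (eta_D * eta_S)
Step 1 — combined efficiency = eta_D * eta_S = 0.66 * 0.96 = 0.6336
Step 2 — PB = 3230.2 / 0.6336 ≈ 5098.2 kW (5 s.f.)

5098.2 kW


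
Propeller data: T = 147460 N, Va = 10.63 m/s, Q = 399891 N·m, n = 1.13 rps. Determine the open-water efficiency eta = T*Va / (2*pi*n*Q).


Formula: eta = T * Va / (2 * pi * n * Q)
Step 1 — numerator = T * Va = 147460 * 10.63 = 1567499.8
Step 2 — 2 * pi * n = 2 * pi * 1.13 = 7.099999
Step 3 — denominator = 7.099999 * 399891 = 2839225.7
Step 4 — eta = 1567499.8 / 2839225.7 ≈ 0.55209 (5 s.f.)

0.55209


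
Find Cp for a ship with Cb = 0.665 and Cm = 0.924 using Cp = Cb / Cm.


Formula: Cp = Cb / Cm
Substituting: Cp = 0.665 / 0.924
Result: Cp ≈ 0.71970 (5 s.f.)

0.71970


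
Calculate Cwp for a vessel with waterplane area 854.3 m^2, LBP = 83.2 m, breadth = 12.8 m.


Formula: Cwp = Aw / (L * B)
Step 1 — L * B = 83.2 * 12.8 = 1064.96 m^2
Step 2 — Cwp = 854.3 / 1064.96 ≈ 0.80219 (5 s.f.)

0.80219


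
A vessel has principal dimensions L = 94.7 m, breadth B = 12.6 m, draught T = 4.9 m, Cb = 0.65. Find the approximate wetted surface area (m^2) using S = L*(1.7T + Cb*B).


Formula: S = 1.7*L*T + V/T with V = Cb*L*B*T, i.e. S = L * (1.7*T + Cb*B)
Step 1 — 1.7*T = 1.7 * 4.9 = 8.33 m
Step 2 — Cb*B = 0.65 * 12.6 = 8.19 m
Step 3 — 1.7*T + Cb*B = 8.33 + 8.19 = 16.52 m
Step 4 — S = 94.7 * 16.52 ≈ 1564.4 m^2 (5 s.f.)

1564.4 m^2


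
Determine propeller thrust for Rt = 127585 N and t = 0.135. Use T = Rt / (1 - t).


Formula: T = Rt / (1 - t)
Step 1 — (1 - t) = 1 - 0.135 = 0.865
Step 2 — T = 127585 / 0.865 ≈ 147500 N (5 s.f.)

147500 N


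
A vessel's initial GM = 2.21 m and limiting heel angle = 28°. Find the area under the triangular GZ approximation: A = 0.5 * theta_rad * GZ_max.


Formula: GZ_max = GM * sin(theta); Area = 0.5 * theta_rad * GZ_max
Step 1 — GZ_max = 2.21 * sin(28°) = 2.21 * 0.469472 = 1.037533 m
Step 2 — theta_rad = 28 * pi/180 = 0.488692 rad
Step 3 — Area = 0.5 * 0.488692 * 1.037533 ≈ 0.25352 m·rad (5 s.f.)

0.25352 m·rad


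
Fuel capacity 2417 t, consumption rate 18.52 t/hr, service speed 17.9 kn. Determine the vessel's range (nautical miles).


Formula: endurance = fuel / rate; range = endurance * speed
Step 1 — endurance = 2417 / 18.52 = 130.5076 hours
Step 2 — range = 130.5076 * 17.9 ≈ 2336.1 nautical miles (5 s.f.)

2336.1 NM


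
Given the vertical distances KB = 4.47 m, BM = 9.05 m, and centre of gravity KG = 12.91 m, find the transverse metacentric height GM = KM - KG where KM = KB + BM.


Formula: GM = KB + BM - KG
Step 1 — KM = KB + BM = 4.47 + 9.05 = 13.52 m
Step 2 — GM = KM - KG = 13.52 - 12.91 = 0.61 m

0.61 m


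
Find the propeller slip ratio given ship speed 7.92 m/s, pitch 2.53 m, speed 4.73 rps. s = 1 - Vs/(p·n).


Formula: s = 1 - Vs / (p * n)
Step 1 — p * n = 2.53 * 4.73 = 11.9669
Step 2 — Vs / (p*n) = 7.92 / 11.9669 = 0.661826 (6 d.p.)
Step 3 — s = 1 - 0.661826 = 0.338174

0.338174


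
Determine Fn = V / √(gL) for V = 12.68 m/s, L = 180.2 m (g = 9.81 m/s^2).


Formula: Fn = V / sqrt(g * L)
Step 1 — g * L = 9.81 * 180.2 = 1767.762
Step 2 — sqrt(g * L) = sqrt(1767.762) = 42.044762
Step 3 — Fn = 12.68 / 42.044762 ≈ 0.30158 (5 s.f.)

0.30158


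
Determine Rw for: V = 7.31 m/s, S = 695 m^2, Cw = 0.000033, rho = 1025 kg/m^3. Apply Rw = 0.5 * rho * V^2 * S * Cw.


Formula: Rw = 0.5 * rho * V^2 * S * Cw
Step 1 — V^2 = 7.31^2 = 53.4361
Step 2 — 0.5 * rho * V^2 = 0.5 * 1025 * 53.4361 = 27386.00125
Step 3 — Rw = 27386.00125 * 695 * 0.000033 ≈ 628.10 N (5 s.f.)

628.10 N


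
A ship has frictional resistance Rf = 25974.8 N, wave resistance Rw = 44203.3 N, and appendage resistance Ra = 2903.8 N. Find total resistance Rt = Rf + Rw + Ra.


Formula: Rt = Rf + Rw + Ra
Substituting: Rt = 25974.8 + 44203.3 + 2903.8
Result: Rt = 73081.9 N

73081.9 N


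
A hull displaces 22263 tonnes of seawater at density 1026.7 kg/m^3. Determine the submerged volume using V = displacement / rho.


Formula: V = mass / rho
Step 1 — convert tonnes to kg: 22263 t * 1000 = 22263000 kg
Step 2 — V = 22263000 / 1026.7 ≈ 21684 m^3 (5 s.f.)

21684 m^3


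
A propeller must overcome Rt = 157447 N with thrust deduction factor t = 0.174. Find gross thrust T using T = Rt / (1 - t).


Formula: T = Rt / (1 - t)
Step 1 — (1 - t) = 1 - 0.174 = 0.826
Step 2 — T = 157447 / 0.826 ≈ 190610 N (5 s.f.)

190610 N


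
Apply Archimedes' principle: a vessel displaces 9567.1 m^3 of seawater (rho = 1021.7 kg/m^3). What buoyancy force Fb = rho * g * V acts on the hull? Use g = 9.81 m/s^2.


Formula: Fb = rho * g * V
Substituting: Fb = 1021.7 * 9.81 * 9567.1
Intermediate: 1021.7 * 9.81 = 10022.877
Result: Fb = 10022.877 * 9567.1 ≈ 95890000 N (5 s.f.)

95890000 N


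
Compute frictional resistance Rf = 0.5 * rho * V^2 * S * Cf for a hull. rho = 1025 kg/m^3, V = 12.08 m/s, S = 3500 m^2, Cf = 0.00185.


Formula: Rf = 0.5 * rho * V^2 * S * Cf
Step 1 — V^2 = 12.08^2 = 145.9264
Step 2 — 0.5 * rho * V^2 = 0.5 * 1025 * 145.9264 = 74787.28
Step 3 — Rf = 74787.28 * 3500 * 0.00185 ≈ 484250 N (5 s.f.)

484250 N


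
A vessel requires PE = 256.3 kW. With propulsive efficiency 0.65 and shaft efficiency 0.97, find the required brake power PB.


Formula: PB = PE / (eta_D * eta_S)
Step 1 — combined efficiency = eta_D * eta_S = 0.65 * 0.97 = 0.6305
Step 2 — PB = 256.3 / 0.6305 ≈ 406.50 kW (5 s.f.)

406.50 kW


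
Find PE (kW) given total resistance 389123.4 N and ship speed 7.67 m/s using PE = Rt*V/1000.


Formula: PE = Rt * V / 1000 (kW)
Step 1 — PE (W) = 389123.4 * 7.67 = 2984576.478 W
Step 2 — PE (kW) = 2984576.478 / 1000 ≈ 2984.6 kW (5 s.f.)

2984.6 kW


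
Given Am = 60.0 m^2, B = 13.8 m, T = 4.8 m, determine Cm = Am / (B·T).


Formula: Cm = Am / (B * T)
Step 1 — B * T = 13.8 * 4.8 = 66.24 m^2
Step 2 — Cm = 60.0 / 66.24 ≈ 0.90580 (5 s.f.)

0.90580


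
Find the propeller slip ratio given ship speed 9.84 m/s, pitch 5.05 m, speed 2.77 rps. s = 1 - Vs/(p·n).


Formula: s = 1 - Vs / (p * n)
Step 1 — p * n = 5.05 * 2.77 = 13.9885
Step 2 — Vs / (p*n) = 9.84 / 13.9885 = 0.703435 (6 d.p.)
Step 3 — s = 1 - 0.703435 = 0.296565

0.296565


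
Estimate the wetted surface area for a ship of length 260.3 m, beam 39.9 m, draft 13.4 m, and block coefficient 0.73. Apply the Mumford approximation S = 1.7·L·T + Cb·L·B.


Formula: S = 1.7*L*T + V/T with V = Cb*L*B*T, i.e. S = L * (1.7*T + Cb*B)
Step 1 — 1.7*T = 1.7 * 13.4 = 22.78 m
Step 2 — Cb*B = 0.73 * 39.9 = 29.127 m
Step 3 — 1.7*T + Cb*B = 22.78 + 29.127 = 51.907 m
Step 4 — S = 260.3 * 51.907 ≈ 13511 m^2 (5 s.f.)

13511 m^2


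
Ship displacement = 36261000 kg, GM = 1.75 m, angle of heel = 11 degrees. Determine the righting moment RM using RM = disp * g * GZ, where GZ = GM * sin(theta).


Formula: GZ = GM * sin(theta); RM = disp * g * GZ
Step 1 — GZ = 1.75 * sin(11°) = 1.75 * 0.190809 = 0.333916 m
Step 2 — RM = 36261000 * 9.81 * 0.333916 ≈ 118780000 N·m (5 s.f.)

118780000 N·m


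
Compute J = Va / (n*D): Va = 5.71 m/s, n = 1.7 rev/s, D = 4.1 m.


Formula: J = Va / (n * D)
Step 1 — n * D = 1.7 * 4.1 = 6.97
Step 2 — J = 5.71 / 6.97 ≈ 0.81923 (5 s.f.)

0.81923


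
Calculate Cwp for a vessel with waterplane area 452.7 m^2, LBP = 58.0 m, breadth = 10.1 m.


Formula: Cwp = Aw / (L * B)
Step 1 — L * B = 58.0 * 10.1 = 585.8 m^2
Step 2 — Cwp = 452.7 / 585.8 ≈ 0.77279 (5 s.f.)

0.77279


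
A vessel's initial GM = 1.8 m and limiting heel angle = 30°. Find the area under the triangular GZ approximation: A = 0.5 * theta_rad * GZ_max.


Formula: GZ_max = GM * sin(theta); Area = 0.5 * theta_rad * GZ_max
Step 1 — GZ_max = 1.8 * sin(30°) = 1.8 * 0.5 = 0.9 m
Step 2 — theta_rad = 30 * pi/180 = 0.523599 rad
Step 3 — Area = 0.5 * 0.523599 * 0.9 ≈ 0.23562 m·rad (5 s.f.)

0.23562 m·rad


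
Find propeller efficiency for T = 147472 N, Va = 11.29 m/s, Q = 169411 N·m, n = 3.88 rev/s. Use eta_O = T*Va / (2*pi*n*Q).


Formula: eta = T * Va / (2 * pi * n * Q)
Step 1 — numerator = T * Va = 147472 * 11.29 = 1664958.88
Step 2 — 2 * pi * n = 2 * pi * 3.88 = 24.378759
Step 3 — denominator = 24.378759 * 169411 = 4130029.94
Step 4 — eta = 1664958.88 / 4130029.94 ≈ 0.40313 (5 s.f.)

0.40313


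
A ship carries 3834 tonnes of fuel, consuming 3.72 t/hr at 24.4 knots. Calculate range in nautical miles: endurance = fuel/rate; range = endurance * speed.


Formula: endurance = fuel / rate; range = endurance * speed
Step 1 — endurance = 3834 / 3.72 = 1030.6452 hours
Step 2 — range = 1030.6452 * 24.4 ≈ 25148 nautical miles (5 s.f.)

25148 NM


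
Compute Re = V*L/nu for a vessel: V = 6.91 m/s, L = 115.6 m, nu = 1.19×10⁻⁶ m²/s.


Formula: Re = V * L / nu
Step 1 — V * L = 6.91 * 115.6 = 798.796 m^2/s
Step 2 — Re = 798.796 / 1.19e-6 = 6.71e+08

6.71e+08


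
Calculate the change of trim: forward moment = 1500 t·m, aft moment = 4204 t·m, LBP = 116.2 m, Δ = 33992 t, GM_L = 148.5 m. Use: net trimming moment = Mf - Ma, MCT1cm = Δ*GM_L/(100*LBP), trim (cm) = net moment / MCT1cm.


Formula: net trimming moment = Mf - Ma; MCT1cm = Δ*GM_L/(100*LBP); trim = net moment / MCT1cm
Step 1 — net trimming moment = 1500 - 4204 = -2704 t·m
Step 2 — MCT1cm = 33992 * 148.5 / (100 * 116.2) = 434.4072 t·m/cm
Step 3 — trim = -2704 / 434.4072 ≈ -6.2246 cm (5 s.f.)

-6.2246 cm


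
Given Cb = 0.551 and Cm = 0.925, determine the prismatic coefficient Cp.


Formula: Cp = Cb / Cm
Substituting: Cp = 0.551 / 0.925
Result: Cp ≈ 0.59568 (5 s.f.)

0.59568


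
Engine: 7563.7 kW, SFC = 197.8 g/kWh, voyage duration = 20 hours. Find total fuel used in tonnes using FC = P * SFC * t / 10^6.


Formula: FC (tonnes) = P * SFC * t / 1,000,000
Step 1 — P * SFC * t = 7563.7 * 197.8 * 20 = 29921997.2 g
Step 2 — FC (tonnes) = 29921997.2 / 1,000,000 ≈ 29.922 tonnes (5 s.f.)

29.922 tonnes


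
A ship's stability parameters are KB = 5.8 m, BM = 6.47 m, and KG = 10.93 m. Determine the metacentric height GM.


Formula: GM = KB + BM - KG
Step 1 — KM = KB + BM = 5.8 + 6.47 = 12.27 m
Step 2 — GM = KM - KG = 12.27 - 10.93 = 1.34 m

1.34 m


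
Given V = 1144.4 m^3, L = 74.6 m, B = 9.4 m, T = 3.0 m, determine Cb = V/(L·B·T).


Formula: Cb = V / (L * B * T)
Step 1 — L * B * T = 74.6 * 9.4 * 3.0 = 2103.72 m^3
Step 2 — Cb = 1144.4 / 2103.72 ≈ 0.54399 (5 s.f.)

0.54399


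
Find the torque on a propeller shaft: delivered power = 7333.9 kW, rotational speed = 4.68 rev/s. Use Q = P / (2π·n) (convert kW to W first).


Formula: Q = P_W / (2 * pi * n)
Step 1 — P_W = 7333.9 kW * 1000 = 7333900.0 W
Step 2 — 2 * pi * n = 2 * pi * 4.68 = 29.405307
Step 3 — Q = 7333900.0 / 29.405307 ≈ 249410 N·m (5 s.f.)

249410 N·m


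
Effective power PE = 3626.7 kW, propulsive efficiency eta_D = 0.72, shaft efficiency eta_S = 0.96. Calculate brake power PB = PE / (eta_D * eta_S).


Formula: PB = PE / (eta_D * eta_S)
Step 1 — combined efficiency = eta_D * eta_S = 0.72 * 0.96 = 0.6912
Step 2 — PB = 3626.7 / 0.6912 ≈ 5247.0 kW (5 s.f.)

5247.0 kW


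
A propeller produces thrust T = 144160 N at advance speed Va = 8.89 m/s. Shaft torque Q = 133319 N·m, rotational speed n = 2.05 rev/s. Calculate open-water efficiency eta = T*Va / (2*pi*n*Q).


Formula: eta = T * Va / (2 * pi * n * Q)
Step 1 — numerator = T * Va = 144160 * 8.89 = 1281582.4
Step 2 — 2 * pi * n = 2 * pi * 2.05 = 12.88053
Step 3 — denominator = 12.88053 * 133319 = 1717219.38
Step 4 — eta = 1281582.4 / 1717219.38 ≈ 0.74631 (5 s.f.)

0.74631


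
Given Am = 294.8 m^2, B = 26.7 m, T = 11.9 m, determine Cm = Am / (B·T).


Formula: Cm = Am / (B * T)
Step 1 — B * T = 26.7 * 11.9 = 317.73 m^2
Step 2 — Cm = 294.8 / 317.73 ≈ 0.92783 (5 s.f.)

0.92783


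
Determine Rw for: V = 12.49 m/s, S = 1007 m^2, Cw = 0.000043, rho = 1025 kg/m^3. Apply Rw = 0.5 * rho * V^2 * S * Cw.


Formula: Rw = 0.5 * rho * V^2 * S * Cw
Step 1 — V^2 = 12.49^2 = 156.0001
Step 2 — 0.5 * rho * V^2 = 0.5 * 1025 * 156.0001 = 79950.05125
Step 3 — Rw = 79950.05125 * 1007 * 0.000043 ≈ 3461.9 N (5 s.f.)

3461.9 N


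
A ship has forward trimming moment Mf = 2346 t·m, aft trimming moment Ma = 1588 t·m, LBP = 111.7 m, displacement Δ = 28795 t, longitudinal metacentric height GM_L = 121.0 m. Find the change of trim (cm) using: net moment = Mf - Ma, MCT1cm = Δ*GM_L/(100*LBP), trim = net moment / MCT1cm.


Formula: net trimming moment = Mf - Ma; MCT1cm = Δ*GM_L/(100*LBP); trim = net moment / MCT1cm
Step 1 — net trimming moment = 2346 - 1588 = 758 t·m
Step 2 — MCT1cm = 28795 * 121.0 / (100 * 111.7) = 311.9244 t·m/cm
Step 3 — trim = 758 / 311.9244 ≈ 2.4301 cm (5 s.f.)

2.4301 cm


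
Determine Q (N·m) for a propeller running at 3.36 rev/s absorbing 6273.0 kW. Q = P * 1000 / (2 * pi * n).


Formula: Q = P_W / (2 * pi * n)
Step 1 — P_W = 6273.0 kW * 1000 = 6273000.0 W
Step 2 — 2 * pi * n = 2 * pi * 3.36 = 21.111503
Step 3 — Q = 6273000.0 / 21.111503 ≈ 297140 N·m (5 s.f.)

297140 N·m


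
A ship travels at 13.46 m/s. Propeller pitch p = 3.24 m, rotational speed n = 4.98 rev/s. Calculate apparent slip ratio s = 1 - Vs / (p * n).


Formula: s = 1 - Vs / (p * n)
Step 1 — p * n = 3.24 * 4.98 = 16.1352
Step 2 — Vs / (p*n) = 13.46 / 16.1352 = 0.834201 (6 d.p.)
Step 3 — s = 1 - 0.834201 = 0.165799

0.165799


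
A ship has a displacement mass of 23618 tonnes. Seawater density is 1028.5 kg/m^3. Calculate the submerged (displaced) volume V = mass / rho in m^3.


Formula: V = mass / rho
Step 1 — convert tonnes to kg: 23618 t * 1000 = 23618000 kg
Step 2 — V = 23618000 / 1028.5 ≈ 22964 m^3 (5 s.f.)

22964 m^3


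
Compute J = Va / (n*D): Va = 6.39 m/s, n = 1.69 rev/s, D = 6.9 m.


Formula: J = Va / (n * D)
Step 1 — n * D = 1.69 * 6.9 = 11.661
Step 2 — J = 6.39 / 11.661 ≈ 0.54798 (5 s.f.)

0.54798


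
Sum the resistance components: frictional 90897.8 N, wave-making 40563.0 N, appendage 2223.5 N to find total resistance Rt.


Formula: Rt = Rf + Rw + Ra
Substituting: Rt = 90897.8 + 40563.0 + 2223.5
Result: Rt = 133684.3 N

133684.3 N


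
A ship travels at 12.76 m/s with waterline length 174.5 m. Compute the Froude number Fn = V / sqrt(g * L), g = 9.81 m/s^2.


Formula: Fn = V / sqrt(g * L)
Step 1 — g * L = 9.81 * 174.5 = 1711.845
Step 2 — sqrt(g * L) = sqrt(1711.845) = 41.374449
Step 3 — Fn = 12.76 / 41.374449 ≈ 0.30840 (5 s.f.)

0.30840


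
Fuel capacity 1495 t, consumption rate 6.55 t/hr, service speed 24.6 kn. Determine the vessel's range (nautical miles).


Formula: endurance = fuel / rate; range = endurance * speed
Step 1 — endurance = 1495 / 6.55 = 228.2443 hours
Step 2 — range = 228.2443 * 24.6 ≈ 5614.8 nautical miles (5 s.f.)

5614.8 NM


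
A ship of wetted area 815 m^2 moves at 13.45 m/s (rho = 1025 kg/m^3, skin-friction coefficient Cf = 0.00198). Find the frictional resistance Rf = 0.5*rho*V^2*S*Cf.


Formula: Rf = 0.5 * rho * V^2 * S * Cf
Step 1 — V^2 = 13.45^2 = 180.9025
Step 2 — 0.5 * rho * V^2 = 0.5 * 1025 * 180.9025 = 92712.53125
Step 3 — Rf = 92712.53125 * 815 * 0.00198 ≈ 149610 N (5 s.f.)

149610 N


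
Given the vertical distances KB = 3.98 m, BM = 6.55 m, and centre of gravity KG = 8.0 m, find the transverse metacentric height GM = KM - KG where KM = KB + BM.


Formula: GM = KB + BM - KG
Step 1 — KM = KB + BM = 3.98 + 6.55 = 10.53 m
Step 2 — GM = KM - KG = 10.53 - 8.0 = 2.53 m

2.53 m


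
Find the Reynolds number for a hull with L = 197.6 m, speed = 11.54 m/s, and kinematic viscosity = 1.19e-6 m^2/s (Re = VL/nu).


Formula: Re = V * L / nu
Step 1 — V * L = 11.54 * 197.6 = 2280.304 m^2/s
Step 2 — Re = 2280.304 / 1.19e-6 = 1.92e+09

1.92e+09


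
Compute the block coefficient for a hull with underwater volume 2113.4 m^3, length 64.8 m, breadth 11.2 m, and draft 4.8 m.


Formula: Cb = V / (L * B * T)
Step 1 — L * B * T = 64.8 * 11.2 * 4.8 = 3483.648 m^3
Step 2 — Cb = 2113.4 / 3483.648 ≈ 0.60666 (5 s.f.)

0.60666


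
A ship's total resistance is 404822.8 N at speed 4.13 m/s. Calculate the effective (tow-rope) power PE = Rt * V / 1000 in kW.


Formula: PE = Rt * V / 1000 (kW)
Step 1 — PE (W) = 404822.8 * 4.13 = 1671918.164 W
Step 2 — PE (kW) = 1671918.164 / 1000 ≈ 1671.9 kW (5 s.f.)

1671.9 kW


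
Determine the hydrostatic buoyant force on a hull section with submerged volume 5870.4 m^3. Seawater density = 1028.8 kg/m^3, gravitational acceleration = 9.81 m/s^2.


Formula: Fb = rho * g * V
Substituting: Fb = 1028.8 * 9.81 * 5870.4
Intermediate: 1028.8 * 9.81 = 10092.528
Result: Fb = 10092.528 * 5870.4 ≈ 59247000 N (5 s.f.)

59247000 N


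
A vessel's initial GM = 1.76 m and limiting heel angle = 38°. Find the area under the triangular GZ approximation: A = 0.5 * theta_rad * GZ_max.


Formula: GZ_max = GM * sin(theta); Area = 0.5 * theta_rad * GZ_max
Step 1 — GZ_max = 1.76 * sin(38°) = 1.76 * 0.615661 = 1.083563 m
Step 2 — theta_rad = 38 * pi/180 = 0.663225 rad
Step 3 — Area = 0.5 * 0.663225 * 1.083563 ≈ 0.35932 m·rad (5 s.f.)

0.35932 m·rad


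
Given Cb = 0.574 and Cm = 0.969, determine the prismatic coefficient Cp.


Formula: Cp = Cb / Cm
Substituting: Cp = 0.574 / 0.969
Result: Cp ≈ 0.59236 (5 s.f.)

0.59236


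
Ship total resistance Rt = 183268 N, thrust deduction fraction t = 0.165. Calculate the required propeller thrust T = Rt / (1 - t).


Formula: T = Rt / (1 - t)
Step 1 — (1 - t) = 1 - 0.165 = 0.835
Step 2 — T = 183268 / 0.835 ≈ 219480 N (5 s.f.)

219480 N


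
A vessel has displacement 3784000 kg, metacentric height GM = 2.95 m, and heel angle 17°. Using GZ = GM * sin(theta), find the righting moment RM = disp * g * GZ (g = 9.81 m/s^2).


Formula: GZ = GM * sin(theta); RM = disp * g * GZ
Step 1 — GZ = 2.95 * sin(17°) = 2.95 * 0.292372 = 0.862497 m
Step 2 — RM = 3784000 * 9.81 * 0.862497 ≈ 32017000 N·m (5 s.f.)

32017000 N·m


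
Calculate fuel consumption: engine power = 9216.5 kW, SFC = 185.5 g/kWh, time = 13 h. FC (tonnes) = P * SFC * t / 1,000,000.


Formula: FC (tonnes) = P * SFC * t / 1,000,000
Step 1 — P * SFC * t = 9216.5 * 185.5 * 13 = 22225589.75 g
Step 2 — FC (tonnes) = 22225589.75 / 1,000,000 ≈ 22.226 tonnes (5 s.f.)

22.226 tonnes


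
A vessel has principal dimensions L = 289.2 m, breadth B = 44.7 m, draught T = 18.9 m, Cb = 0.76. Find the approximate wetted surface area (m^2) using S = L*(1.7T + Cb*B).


Formula: S = 1.7*L*T + V/T with V = Cb*L*B*T, i.e. S = L * (1.7*T + Cb*B)
Step 1 — 1.7*T = 1.7 * 18.9 = 32.13 m
Step 2 — Cb*B = 0.76 * 44.7 = 33.972 m
Step 3 — 1.7*T + Cb*B = 32.13 + 33.972 = 66.102 m
Step 4 — S = 289.2 * 66.102 ≈ 19117 m^2 (5 s.f.)

19117 m^2


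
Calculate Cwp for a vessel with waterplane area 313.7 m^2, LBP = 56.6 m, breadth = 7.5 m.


Formula: Cwp = Aw / (L * B)
Step 1 — L * B = 56.6 * 7.5 = 424.5 m^2
Step 2 — Cwp = 313.7 / 424.5 ≈ 0.73899 (5 s.f.)

0.73899


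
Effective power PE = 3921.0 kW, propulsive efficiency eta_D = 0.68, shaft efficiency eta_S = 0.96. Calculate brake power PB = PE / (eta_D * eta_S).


Formula: PB = PE / (eta_D * eta_S)
Step 1 — combined efficiency = eta_D * eta_S = 0.68 * 0.96 = 0.6528
Step 2 — PB = 3921.0 / 0.6528 ≈ 6006.4 kW (5 s.f.)

6006.4 kW


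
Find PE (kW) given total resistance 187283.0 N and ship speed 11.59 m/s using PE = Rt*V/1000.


Formula: PE = Rt * V / 1000 (kW)
Step 1 — PE (W) = 187283.0 * 11.59 = 2170609.97 W
Step 2 — PE (kW) = 2170609.97 / 1000 ≈ 2170.6 kW (5 s.f.)

2170.6 kW


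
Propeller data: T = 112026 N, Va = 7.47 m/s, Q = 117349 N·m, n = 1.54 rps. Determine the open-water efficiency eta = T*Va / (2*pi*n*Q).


Formula: eta = T * Va / (2 * pi * n * Q)
Step 1 — numerator = T * Va = 112026 * 7.47 = 836834.22
Step 2 — 2 * pi * n = 2 * pi * 1.54 = 9.676105
Step 3 — denominator = 9.676105 * 117349 = 1135481.25
Step 4 — eta = 836834.22 / 1135481.25 ≈ 0.73699 (5 s.f.)

0.73699


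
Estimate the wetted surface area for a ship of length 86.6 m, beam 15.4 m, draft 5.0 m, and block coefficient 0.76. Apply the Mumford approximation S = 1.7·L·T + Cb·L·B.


Formula: S = 1.7*L*T + V/T with V = Cb*L*B*T, i.e. S = L * (1.7*T + Cb*B)
Step 1 — 1.7*T = 1.7 * 5.0 = 8.5 m
Step 2 — Cb*B = 0.76 * 15.4 = 11.704 m
Step 3 — 1.7*T + Cb*B = 8.5 + 11.704 = 20.204 m
Step 4 — S = 86.6 * 20.204 ≈ 1749.7 m^2 (5 s.f.)

1749.7 m^2


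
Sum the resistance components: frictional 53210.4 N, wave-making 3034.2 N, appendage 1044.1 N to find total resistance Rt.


Formula: Rt = Rf + Rw + Ra
Substituting: Rt = 53210.4 + 3034.2 + 1044.1
Result: Rt = 57288.7 N

57288.7 N


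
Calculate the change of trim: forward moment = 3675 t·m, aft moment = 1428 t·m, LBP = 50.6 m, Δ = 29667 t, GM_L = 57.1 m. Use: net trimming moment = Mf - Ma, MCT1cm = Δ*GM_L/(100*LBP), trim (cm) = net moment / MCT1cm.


Formula: net trimming moment = Mf - Ma; MCT1cm = Δ*GM_L/(100*LBP); trim = net moment / MCT1cm
Step 1 — net trimming moment = 3675 - 1428 = 2247 t·m
Step 2 — MCT1cm = 29667 * 57.1 / (100 * 50.6) = 334.7798 t·m/cm
Step 3 — trim = 2247 / 334.7798 ≈ 6.7119 cm (5 s.f.)

6.7119 cm


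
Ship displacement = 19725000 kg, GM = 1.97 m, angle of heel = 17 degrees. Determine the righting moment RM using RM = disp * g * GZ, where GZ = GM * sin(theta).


Formula: GZ = GM * sin(theta); RM = disp * g * GZ
Step 1 — GZ = 1.97 * sin(17°) = 1.97 * 0.292372 = 0.575973 m
Step 2 — RM = 19725000 * 9.81 * 0.575973 ≈ 111450000 N·m (5 s.f.)

111450000 N·m


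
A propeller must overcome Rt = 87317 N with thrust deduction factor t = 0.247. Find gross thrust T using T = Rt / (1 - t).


Formula: T = Rt / (1 - t)
Step 1 — (1 - t) = 1 - 0.247 = 0.753
Step 2 — T = 87317 / 0.753 ≈ 115960 N (5 s.f.)

115960 N


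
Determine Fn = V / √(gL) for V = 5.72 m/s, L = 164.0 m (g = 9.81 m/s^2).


Formula: Fn = V / sqrt(g * L)
Step 1 — g * L = 9.81 * 164.0 = 1608.84
Step 2 — sqrt(g * L) = sqrt(1608.84) = 40.110348
Step 3 — Fn = 5.72 / 40.110348 ≈ 0.14261 (5 s.f.)

0.14261


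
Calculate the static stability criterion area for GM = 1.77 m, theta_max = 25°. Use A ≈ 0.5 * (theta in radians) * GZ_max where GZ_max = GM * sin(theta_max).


Formula: GZ_max = GM * sin(theta); Area = 0.5 * theta_rad * GZ_max
Step 1 — GZ_max = 1.77 * sin(25°) = 1.77 * 0.422618 = 0.748034 m
Step 2 — theta_rad = 25 * pi/180 = 0.436332 rad
Step 3 — Area = 0.5 * 0.436332 * 0.748034 ≈ 0.16320 m·rad (5 s.f.)

0.16320 m·rad


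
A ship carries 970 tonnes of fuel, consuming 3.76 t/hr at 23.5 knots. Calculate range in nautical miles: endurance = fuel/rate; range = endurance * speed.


Formula: endurance = fuel / rate; range = endurance * speed
Step 1 — endurance = 970 / 3.76 = 257.9787 hours
Step 2 — range = 257.9787 * 23.5 ≈ 6062.5 nautical miles (5 s.f.)

6062.5 NM


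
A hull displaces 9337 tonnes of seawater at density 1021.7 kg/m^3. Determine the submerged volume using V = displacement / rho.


Formula: V = mass / rho
Step 1 — convert tonnes to kg: 9337 t * 1000 = 9337000 kg
Step 2 — V = 9337000 / 1021.7 ≈ 9138.7 m^3 (5 s.f.)

9138.7 m^3


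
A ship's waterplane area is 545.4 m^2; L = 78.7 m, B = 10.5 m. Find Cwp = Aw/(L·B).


Formula: Cwp = Aw / (L * B)
Step 1 — L * B = 78.7 * 10.5 = 826.35 m^2
Step 2 — Cwp = 545.4 / 826.35 ≈ 0.66001 (5 s.f.)

0.66001


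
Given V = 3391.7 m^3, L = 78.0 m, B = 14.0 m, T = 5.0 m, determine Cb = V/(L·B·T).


Formula: Cb = V / (L * B * T)
Step 1 — L * B * T = 78.0 * 14.0 * 5.0 = 5460.0 m^3
Step 2 — Cb = 3391.7 / 5460.0 ≈ 0.62119 (5 s.f.)

0.62119


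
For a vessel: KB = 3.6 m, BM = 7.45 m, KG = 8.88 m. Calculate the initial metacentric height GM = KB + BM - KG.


Formula: GM = KB + BM - KG
Step 1 — KM = KB + BM = 3.6 + 7.45 = 11.05 m
Step 2 — GM = KM - KG = 11.05 - 8.88 = 2.17 m

2.17 m


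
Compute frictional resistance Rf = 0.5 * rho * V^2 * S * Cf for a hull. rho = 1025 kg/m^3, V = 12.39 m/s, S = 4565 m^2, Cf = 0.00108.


Formula: Rf = 0.5 * rho * V^2 * S * Cf
Step 1 — V^2 = 12.39^2 = 153.5121
Step 2 — 0.5 * rho * V^2 = 0.5 * 1025 * 153.5121 = 78674.95125
Step 3 — Rf = 78674.95125 * 4565 * 0.00108 ≈ 387880 N (5 s.f.)

387880 N


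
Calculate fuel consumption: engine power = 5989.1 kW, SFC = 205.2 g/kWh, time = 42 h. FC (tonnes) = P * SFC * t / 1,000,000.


Formula: FC (tonnes) = P * SFC * t / 1,000,000
Step 1 — P * SFC * t = 5989.1 * 205.2 * 42 = 51616459.44 g
Step 2 — FC (tonnes) = 51616459.44 / 1,000,000 ≈ 51.616 tonnes (5 s.f.)

51.616 tonnes


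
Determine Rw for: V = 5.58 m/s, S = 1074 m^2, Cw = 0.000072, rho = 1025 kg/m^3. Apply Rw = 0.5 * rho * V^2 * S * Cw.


Formula: Rw = 0.5 * rho * V^2 * S * Cw
Step 1 — V^2 = 5.58^2 = 31.1364
Step 2 — 0.5 * rho * V^2 = 0.5 * 1025 * 31.1364 = 15957.405
Step 3 — Rw = 15957.405 * 1074 * 0.000072 ≈ 1234.0 N (5 s.f.)

1234.0 N


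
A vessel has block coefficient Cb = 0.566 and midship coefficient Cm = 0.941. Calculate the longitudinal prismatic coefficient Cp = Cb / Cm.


Formula: Cp = Cb / Cm
Substituting: Cp = 0.566 / 0.941
Result: Cp ≈ 0.60149 (5 s.f.)

0.60149


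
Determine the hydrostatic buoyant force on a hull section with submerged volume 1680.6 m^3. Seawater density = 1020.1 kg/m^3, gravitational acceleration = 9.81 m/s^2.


Formula: Fb = rho * g * V
Substituting: Fb = 1020.1 * 9.81 * 1680.6
Intermediate: 1020.1 * 9.81 = 10007.181
Result: Fb = 10007.181 * 1680.6 ≈ 16818000 N (5 s.f.)

16818000 N


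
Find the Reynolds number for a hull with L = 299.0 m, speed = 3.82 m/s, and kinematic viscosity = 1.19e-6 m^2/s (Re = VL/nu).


Formula: Re = V * L / nu
Step 1 — V * L = 3.82 * 299.0 = 1142.18 m^2/s
Step 2 — Re = 1142.18 / 1.19e-6 = 9.60e+08

9.60e+08
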